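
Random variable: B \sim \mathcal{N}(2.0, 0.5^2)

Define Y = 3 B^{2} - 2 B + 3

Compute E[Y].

E[Y] = 3*E[B²] - 2*E[B] + 3
E[B] = 2
E[B²] = Var(B) + (E[B])² = 0.25 + 4 = 4.25
E[Y] = 3*4.25 - 2*2 + 3 = 11.75

11.75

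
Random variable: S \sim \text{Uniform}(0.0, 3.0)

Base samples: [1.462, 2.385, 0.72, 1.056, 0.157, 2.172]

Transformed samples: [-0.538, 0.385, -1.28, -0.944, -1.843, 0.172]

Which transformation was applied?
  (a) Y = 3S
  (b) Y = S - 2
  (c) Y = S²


Checking option (b) Y = S - 2:
  S = 1.462 -> Y = -0.538 ✓
  S = 2.385 -> Y = 0.385 ✓
  S = 0.72 -> Y = -1.28 ✓
All samples match this transformation.

(b) S - 2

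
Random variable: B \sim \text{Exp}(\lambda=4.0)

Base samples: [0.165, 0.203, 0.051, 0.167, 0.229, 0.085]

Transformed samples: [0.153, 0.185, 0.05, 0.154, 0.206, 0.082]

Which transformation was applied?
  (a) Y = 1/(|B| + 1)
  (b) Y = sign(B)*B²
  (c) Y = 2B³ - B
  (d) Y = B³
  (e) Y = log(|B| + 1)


Checking option (e) Y = log(|B| + 1):
  B = 0.165 -> Y = 0.153 ✓
  B = 0.203 -> Y = 0.185 ✓
  B = 0.051 -> Y = 0.05 ✓
All samples match this transformation.

(e) log(|B| + 1)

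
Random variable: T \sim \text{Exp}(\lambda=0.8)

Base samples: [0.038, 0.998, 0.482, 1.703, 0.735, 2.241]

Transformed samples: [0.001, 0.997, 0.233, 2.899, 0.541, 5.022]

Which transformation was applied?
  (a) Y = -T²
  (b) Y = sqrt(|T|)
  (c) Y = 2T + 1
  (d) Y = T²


Checking option (d) Y = T²:
  T = 0.038 -> Y = 0.001 ✓
  T = 0.998 -> Y = 0.997 ✓
  T = 0.482 -> Y = 0.233 ✓
All samples match this transformation.

(d) T²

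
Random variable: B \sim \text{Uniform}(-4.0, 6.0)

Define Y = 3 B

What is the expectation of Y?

For Y = 3B:
E[Y] = 3 * E[B]
E[B] = (-4 + 6)/2 = 1
E[Y] = 3 * 1 = 3

3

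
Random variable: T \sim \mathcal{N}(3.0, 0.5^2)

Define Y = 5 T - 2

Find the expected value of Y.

For Y = 5T - 2:
E[Y] = 5 * E[T] - 2
E[T] = 3.0 = 3
E[Y] = 5 * 3 - 2 = 13

13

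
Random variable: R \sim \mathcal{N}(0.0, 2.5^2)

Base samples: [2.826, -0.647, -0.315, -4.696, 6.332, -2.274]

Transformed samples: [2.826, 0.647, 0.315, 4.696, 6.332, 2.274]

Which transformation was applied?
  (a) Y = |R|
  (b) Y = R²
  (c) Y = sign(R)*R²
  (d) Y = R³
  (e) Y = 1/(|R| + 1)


Checking option (a) Y = |R|:
  R = 2.826 -> Y = 2.826 ✓
  R = -0.647 -> Y = 0.647 ✓
  R = -0.315 -> Y = 0.315 ✓
All samples match this transformation.

(a) |R|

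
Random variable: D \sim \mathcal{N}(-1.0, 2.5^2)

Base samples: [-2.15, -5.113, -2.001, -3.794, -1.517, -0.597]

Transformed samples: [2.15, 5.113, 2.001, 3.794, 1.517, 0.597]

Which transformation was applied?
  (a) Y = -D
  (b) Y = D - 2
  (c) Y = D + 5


Checking option (a) Y = -D:
  D = -2.15 -> Y = 2.15 ✓
  D = -5.113 -> Y = 5.113 ✓
  D = -2.001 -> Y = 2.001 ✓
All samples match this transformation.

(a) -D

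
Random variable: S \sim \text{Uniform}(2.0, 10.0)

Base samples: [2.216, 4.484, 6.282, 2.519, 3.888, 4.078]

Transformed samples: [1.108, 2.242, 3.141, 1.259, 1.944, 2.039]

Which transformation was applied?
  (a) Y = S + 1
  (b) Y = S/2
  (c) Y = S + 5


Checking option (b) Y = S/2:
  S = 2.216 -> Y = 1.108 ✓
  S = 4.484 -> Y = 2.242 ✓
  S = 6.282 -> Y = 3.141 ✓
All samples match this transformation.

(b) S/2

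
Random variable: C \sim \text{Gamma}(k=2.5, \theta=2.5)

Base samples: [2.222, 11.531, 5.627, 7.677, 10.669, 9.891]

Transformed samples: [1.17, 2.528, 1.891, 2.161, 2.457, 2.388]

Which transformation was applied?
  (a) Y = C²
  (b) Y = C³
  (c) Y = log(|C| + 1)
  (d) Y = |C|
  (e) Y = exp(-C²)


Checking option (c) Y = log(|C| + 1):
  C = 2.222 -> Y = 1.17 ✓
  C = 11.531 -> Y = 2.528 ✓
  C = 5.627 -> Y = 1.891 ✓
All samples match this transformation.

(c) log(|C| + 1)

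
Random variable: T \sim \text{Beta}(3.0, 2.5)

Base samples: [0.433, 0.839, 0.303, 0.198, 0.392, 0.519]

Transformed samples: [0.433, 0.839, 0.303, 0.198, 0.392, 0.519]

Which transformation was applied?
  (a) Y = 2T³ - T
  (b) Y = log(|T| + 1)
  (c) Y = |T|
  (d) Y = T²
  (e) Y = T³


Checking option (c) Y = |T|:
  T = 0.433 -> Y = 0.433 ✓
  T = 0.839 -> Y = 0.839 ✓
  T = 0.303 -> Y = 0.303 ✓
All samples match this transformation.

(c) |T|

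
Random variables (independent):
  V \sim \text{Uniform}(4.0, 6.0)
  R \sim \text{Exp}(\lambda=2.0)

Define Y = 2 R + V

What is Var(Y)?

For independent RVs: Var(aX + bY) = a²Var(X) + b²Var(Y)
Var(V) = 0.33333333
Var(R) = 0.25
Var(Y) = 1²*0.33333333 + 2²*0.25
= 1*0.33333333 + 4*0.25 = 1.3333333

1.3333333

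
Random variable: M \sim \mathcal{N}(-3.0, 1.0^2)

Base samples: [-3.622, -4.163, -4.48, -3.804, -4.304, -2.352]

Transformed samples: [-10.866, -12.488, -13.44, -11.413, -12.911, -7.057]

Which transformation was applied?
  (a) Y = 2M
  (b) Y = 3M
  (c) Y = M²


Checking option (b) Y = 3M:
  M = -3.622 -> Y = -10.866 ✓
  M = -4.163 -> Y = -12.488 ✓
  M = -4.48 -> Y = -13.44 ✓
All samples match this transformation.

(b) 3M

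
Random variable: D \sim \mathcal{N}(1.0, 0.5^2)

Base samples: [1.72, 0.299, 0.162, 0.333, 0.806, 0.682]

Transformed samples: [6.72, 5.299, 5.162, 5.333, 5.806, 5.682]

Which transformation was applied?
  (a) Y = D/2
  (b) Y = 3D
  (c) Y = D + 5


Checking option (c) Y = D + 5:
  D = 1.72 -> Y = 6.72 ✓
  D = 0.299 -> Y = 5.299 ✓
  D = 0.162 -> Y = 5.162 ✓
All samples match this transformation.

(c) D + 5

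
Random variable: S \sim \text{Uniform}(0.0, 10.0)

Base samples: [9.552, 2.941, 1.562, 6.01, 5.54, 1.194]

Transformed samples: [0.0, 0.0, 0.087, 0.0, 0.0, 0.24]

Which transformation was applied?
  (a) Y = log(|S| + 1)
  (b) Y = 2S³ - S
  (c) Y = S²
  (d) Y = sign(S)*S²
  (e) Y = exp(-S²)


Checking option (e) Y = exp(-S²):
  S = 9.552 -> Y = 0.0 ✓
  S = 2.941 -> Y = 0.0 ✓
  S = 1.562 -> Y = 0.087 ✓
All samples match this transformation.

(e) exp(-S²)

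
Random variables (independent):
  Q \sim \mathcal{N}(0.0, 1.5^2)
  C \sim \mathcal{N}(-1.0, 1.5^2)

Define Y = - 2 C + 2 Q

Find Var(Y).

For independent RVs: Var(aX + bY) = a²Var(X) + b²Var(Y)
Var(Q) = 2.25
Var(C) = 2.25
Var(Y) = 2²*2.25 + (-2)²*2.25
= 4*2.25 + 4*2.25 = 18

18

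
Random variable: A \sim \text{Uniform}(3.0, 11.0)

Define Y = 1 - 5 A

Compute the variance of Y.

For Y = aA + b: Var(Y) = a² * Var(A)
Var(A) = (11 - 3)^2/12 = 5.3333333
Var(Y) = (-5)² * 5.3333333 = 25 * 5.3333333 = 133.33333

133.33333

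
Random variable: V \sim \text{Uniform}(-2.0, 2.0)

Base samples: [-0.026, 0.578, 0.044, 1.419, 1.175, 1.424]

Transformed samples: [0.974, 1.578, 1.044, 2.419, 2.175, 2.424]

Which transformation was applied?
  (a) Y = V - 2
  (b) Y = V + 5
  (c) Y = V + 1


Checking option (c) Y = V + 1:
  V = -0.026 -> Y = 0.974 ✓
  V = 0.578 -> Y = 1.578 ✓
  V = 0.044 -> Y = 1.044 ✓
All samples match this transformation.

(c) V + 1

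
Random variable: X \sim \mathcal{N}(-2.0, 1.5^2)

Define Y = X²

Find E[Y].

Using E[X²] = Var(X) + (E[X])²:
E[X] = -2
Var(X) = 1.5^2 = 2.25
E[X²] = 2.25 + (-2)² = 2.25 + 4 = 6.25

6.25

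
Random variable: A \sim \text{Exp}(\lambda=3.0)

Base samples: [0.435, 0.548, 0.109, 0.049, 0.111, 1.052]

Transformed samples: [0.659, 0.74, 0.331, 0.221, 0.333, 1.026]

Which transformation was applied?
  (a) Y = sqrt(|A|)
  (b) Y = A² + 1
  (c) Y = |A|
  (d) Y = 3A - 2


Checking option (a) Y = sqrt(|A|):
  A = 0.435 -> Y = 0.659 ✓
  A = 0.548 -> Y = 0.74 ✓
  A = 0.109 -> Y = 0.331 ✓
All samples match this transformation.

(a) sqrt(|A|)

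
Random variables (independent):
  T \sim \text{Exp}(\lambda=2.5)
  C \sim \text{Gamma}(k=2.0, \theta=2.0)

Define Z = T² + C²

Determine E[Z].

E[Z] = E[T²] + E[C²]
E[T²] = Var(T) + E[T]² = 0.16 + 0.16 = 0.32
E[C²] = Var(C) + E[C]² = 8 + 16 = 24
E[Z] = 0.32 + 24 = 24.32

24.32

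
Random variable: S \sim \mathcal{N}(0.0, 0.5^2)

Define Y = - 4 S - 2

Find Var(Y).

For Y = aS + b: Var(Y) = a² * Var(S)
Var(S) = 0.5^2 = 0.25
Var(Y) = (-4)² * 0.25 = 16 * 0.25 = 4

4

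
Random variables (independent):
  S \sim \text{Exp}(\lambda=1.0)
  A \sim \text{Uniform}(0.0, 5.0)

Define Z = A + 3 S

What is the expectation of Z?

E[Z] = 3*E[S] + 1*E[A]
E[S] = 1
E[A] = 2.5
E[Z] = 3*1 + 1*2.5 = 5.5

5.5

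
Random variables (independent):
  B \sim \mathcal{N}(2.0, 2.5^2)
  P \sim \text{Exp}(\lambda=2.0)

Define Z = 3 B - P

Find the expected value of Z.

E[Z] = 3*E[B] - 1*E[P]
E[B] = 2
E[P] = 0.5
E[Z] = 3*2 - 1*0.5 = 5.5

5.5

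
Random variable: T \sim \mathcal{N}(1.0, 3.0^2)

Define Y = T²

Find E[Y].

Using E[X²] = Var(X) + (E[X])²:
E[T] = 1
Var(T) = 3.0^2 = 9
E[T²] = 9 + 1² = 9 + 1 = 10

10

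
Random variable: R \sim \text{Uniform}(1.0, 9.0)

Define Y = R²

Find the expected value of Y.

E[R²] = Var(R) + (E[R])² = 5.3333333 + 25 = 30.333333

30.333333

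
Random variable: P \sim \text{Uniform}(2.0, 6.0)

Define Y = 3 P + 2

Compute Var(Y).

For Y = aP + b: Var(Y) = a² * Var(P)
Var(P) = (6 - 2)^2/12 = 1.3333333
Var(Y) = 3² * 1.3333333 = 9 * 1.3333333 = 12

12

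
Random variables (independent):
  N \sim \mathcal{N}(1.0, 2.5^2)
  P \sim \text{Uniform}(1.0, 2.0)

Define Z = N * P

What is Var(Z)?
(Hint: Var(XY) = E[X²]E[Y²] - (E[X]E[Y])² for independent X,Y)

Var(XY) = E[X²]E[Y²] - (E[X]E[Y])²
E[N] = 1, Var(N) = 6.25
E[P] = 1.5, Var(P) = 0.083333333
E[N²] = 6.25 + 1² = 7.25
E[P²] = 0.083333333 + 1.5² = 2.3333333
Var(Z) = 7.25*2.3333333 - (1*1.5)²
= 16.916667 - 2.25 = 14.666667

14.666667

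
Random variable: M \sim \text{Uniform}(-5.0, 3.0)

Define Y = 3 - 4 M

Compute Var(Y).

For Y = aM + b: Var(Y) = a² * Var(M)
Var(M) = (3 + 5)^2/12 = 5.3333333
Var(Y) = (-4)² * 5.3333333 = 16 * 5.3333333 = 85.333333

85.333333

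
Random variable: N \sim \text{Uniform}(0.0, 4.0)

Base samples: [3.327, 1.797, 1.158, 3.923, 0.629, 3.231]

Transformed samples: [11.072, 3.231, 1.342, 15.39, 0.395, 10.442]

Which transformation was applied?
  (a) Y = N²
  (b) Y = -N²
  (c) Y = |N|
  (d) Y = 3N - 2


Checking option (a) Y = N²:
  N = 3.327 -> Y = 11.072 ✓
  N = 1.797 -> Y = 3.231 ✓
  N = 1.158 -> Y = 1.342 ✓
All samples match this transformation.

(a) N²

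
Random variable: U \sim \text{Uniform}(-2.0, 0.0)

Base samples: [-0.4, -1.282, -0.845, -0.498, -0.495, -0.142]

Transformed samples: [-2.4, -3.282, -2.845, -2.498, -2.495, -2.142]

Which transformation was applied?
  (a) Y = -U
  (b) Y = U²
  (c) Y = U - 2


Checking option (c) Y = U - 2:
  U = -0.4 -> Y = -2.4 ✓
  U = -1.282 -> Y = -3.282 ✓
  U = -0.845 -> Y = -2.845 ✓
All samples match this transformation.

(c) U - 2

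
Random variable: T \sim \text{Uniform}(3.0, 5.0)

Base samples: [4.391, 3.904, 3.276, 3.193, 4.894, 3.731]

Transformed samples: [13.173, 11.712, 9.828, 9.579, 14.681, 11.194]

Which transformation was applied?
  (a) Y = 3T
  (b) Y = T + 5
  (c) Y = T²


Checking option (a) Y = 3T:
  T = 4.391 -> Y = 13.173 ✓
  T = 3.904 -> Y = 11.712 ✓
  T = 3.276 -> Y = 9.828 ✓
All samples match this transformation.

(a) 3T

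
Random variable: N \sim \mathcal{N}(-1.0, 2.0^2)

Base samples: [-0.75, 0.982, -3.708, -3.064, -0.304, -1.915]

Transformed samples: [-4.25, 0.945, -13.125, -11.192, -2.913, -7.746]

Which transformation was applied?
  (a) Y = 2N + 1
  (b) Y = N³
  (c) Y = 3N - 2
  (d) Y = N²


Checking option (c) Y = 3N - 2:
  N = -0.75 -> Y = -4.25 ✓
  N = 0.982 -> Y = 0.945 ✓
  N = -3.708 -> Y = -13.125 ✓
All samples match this transformation.

(c) 3N - 2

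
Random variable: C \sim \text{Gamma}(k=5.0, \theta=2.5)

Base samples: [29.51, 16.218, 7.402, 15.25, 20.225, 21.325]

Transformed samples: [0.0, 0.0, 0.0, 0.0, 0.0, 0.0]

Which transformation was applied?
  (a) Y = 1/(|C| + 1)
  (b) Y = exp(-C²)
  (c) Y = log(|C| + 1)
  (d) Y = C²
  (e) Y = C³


Checking option (b) Y = exp(-C²):
  C = 29.51 -> Y = 0.0 ✓
  C = 16.218 -> Y = 0.0 ✓
  C = 7.402 -> Y = 0.0 ✓
All samples match this transformation.

(b) exp(-C²)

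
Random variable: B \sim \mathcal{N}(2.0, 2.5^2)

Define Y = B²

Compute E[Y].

E[B²] = Var(B) + (E[B])² = 6.25 + 4 = 10.25

10.25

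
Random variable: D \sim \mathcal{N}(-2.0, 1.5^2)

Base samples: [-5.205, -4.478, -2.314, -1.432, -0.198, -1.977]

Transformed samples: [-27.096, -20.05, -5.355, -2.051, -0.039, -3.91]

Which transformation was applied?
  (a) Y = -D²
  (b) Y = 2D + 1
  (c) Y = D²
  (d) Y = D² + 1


Checking option (a) Y = -D²:
  D = -5.205 -> Y = -27.096 ✓
  D = -4.478 -> Y = -20.05 ✓
  D = -2.314 -> Y = -5.355 ✓
All samples match this transformation.

(a) -D²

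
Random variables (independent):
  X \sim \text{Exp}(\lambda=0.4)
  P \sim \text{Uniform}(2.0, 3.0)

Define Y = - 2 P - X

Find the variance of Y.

For independent RVs: Var(aX + bY) = a²Var(X) + b²Var(Y)
Var(X) = 6.25
Var(P) = 0.083333333
Var(Y) = (-1)²*6.25 + (-2)²*0.083333333
= 1*6.25 + 4*0.083333333 = 6.5833333

6.5833333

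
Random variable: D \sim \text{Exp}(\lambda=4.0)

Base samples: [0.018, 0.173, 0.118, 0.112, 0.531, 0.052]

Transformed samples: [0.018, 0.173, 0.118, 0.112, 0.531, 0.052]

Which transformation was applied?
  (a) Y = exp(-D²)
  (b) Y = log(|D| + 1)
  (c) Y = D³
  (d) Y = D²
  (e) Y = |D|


Checking option (e) Y = |D|:
  D = 0.018 -> Y = 0.018 ✓
  D = 0.173 -> Y = 0.173 ✓
  D = 0.118 -> Y = 0.118 ✓
All samples match this transformation.

(e) |D|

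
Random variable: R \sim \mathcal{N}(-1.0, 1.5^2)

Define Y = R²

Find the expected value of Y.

Using E[X²] = Var(X) + (E[X])²:
E[R] = -1
Var(R) = 1.5^2 = 2.25
E[R²] = 2.25 + (-1)² = 2.25 + 1 = 3.25

3.25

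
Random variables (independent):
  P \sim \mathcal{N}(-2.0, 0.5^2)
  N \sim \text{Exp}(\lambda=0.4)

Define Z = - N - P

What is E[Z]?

E[Z] = -1*E[P] - 1*E[N]
E[P] = -2
E[N] = 2.5
E[Z] = -1*(-2) - 1*2.5 = -0.5

-0.5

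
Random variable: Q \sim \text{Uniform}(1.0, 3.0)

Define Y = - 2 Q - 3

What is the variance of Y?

For Y = aQ + b: Var(Y) = a² * Var(Q)
Var(Q) = (3 - 1)^2/12 = 0.33333333
Var(Y) = (-2)² * 0.33333333 = 4 * 0.33333333 = 1.3333333

1.3333333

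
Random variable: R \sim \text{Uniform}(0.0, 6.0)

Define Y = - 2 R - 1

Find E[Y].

For Y = -2R - 1:
E[Y] = -2 * E[R] - 1
E[R] = (0 + 6)/2 = 3
E[Y] = -2 * 3 - 1 = -7

-7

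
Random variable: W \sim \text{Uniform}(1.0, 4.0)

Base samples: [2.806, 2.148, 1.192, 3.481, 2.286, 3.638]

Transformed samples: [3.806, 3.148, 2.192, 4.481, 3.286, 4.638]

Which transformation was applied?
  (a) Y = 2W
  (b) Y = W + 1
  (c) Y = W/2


Checking option (b) Y = W + 1:
  W = 2.806 -> Y = 3.806 ✓
  W = 2.148 -> Y = 3.148 ✓
  W = 1.192 -> Y = 2.192 ✓
All samples match this transformation.

(b) W + 1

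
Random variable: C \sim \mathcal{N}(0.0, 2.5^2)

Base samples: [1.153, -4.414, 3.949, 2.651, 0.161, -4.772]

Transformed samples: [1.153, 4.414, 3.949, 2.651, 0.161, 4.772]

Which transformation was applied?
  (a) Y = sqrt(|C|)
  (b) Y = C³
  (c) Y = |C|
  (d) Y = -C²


Checking option (c) Y = |C|:
  C = 1.153 -> Y = 1.153 ✓
  C = -4.414 -> Y = 4.414 ✓
  C = 3.949 -> Y = 3.949 ✓
All samples match this transformation.

(c) |C|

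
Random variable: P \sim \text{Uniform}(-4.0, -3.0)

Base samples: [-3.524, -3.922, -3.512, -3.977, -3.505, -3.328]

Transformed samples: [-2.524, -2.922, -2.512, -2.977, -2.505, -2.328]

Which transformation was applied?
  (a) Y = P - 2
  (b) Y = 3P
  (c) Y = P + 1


Checking option (c) Y = P + 1:
  P = -3.524 -> Y = -2.524 ✓
  P = -3.922 -> Y = -2.922 ✓
  P = -3.512 -> Y = -2.512 ✓
All samples match this transformation.

(c) P + 1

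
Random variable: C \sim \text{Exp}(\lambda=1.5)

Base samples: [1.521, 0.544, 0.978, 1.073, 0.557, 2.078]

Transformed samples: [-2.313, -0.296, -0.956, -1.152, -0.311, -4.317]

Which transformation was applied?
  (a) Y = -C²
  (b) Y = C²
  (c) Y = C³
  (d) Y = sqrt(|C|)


Checking option (a) Y = -C²:
  C = 1.521 -> Y = -2.313 ✓
  C = 0.544 -> Y = -0.296 ✓
  C = 0.978 -> Y = -0.956 ✓
All samples match this transformation.

(a) -C²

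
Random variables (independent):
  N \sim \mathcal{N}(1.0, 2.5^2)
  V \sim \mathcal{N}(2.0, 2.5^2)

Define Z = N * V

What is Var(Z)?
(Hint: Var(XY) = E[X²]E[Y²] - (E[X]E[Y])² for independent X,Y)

Var(XY) = E[X²]E[Y²] - (E[X]E[Y])²
E[N] = 1, Var(N) = 6.25
E[V] = 2, Var(V) = 6.25
E[N²] = 6.25 + 1² = 7.25
E[V²] = 6.25 + 2² = 10.25
Var(Z) = 7.25*10.25 - (1*2)²
= 74.3125 - 4 = 70.3125

70.3125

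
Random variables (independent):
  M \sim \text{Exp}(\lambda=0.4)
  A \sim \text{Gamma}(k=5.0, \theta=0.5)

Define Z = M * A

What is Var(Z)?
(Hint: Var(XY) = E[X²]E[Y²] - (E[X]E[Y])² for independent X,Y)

Var(XY) = E[X²]E[Y²] - (E[X]E[Y])²
E[M] = 2.5, Var(M) = 6.25
E[A] = 2.5, Var(A) = 1.25
E[M²] = 6.25 + 2.5² = 12.5
E[A²] = 1.25 + 2.5² = 7.5
Var(Z) = 12.5*7.5 - (2.5*2.5)²
= 93.75 - 39.0625 = 54.6875

54.6875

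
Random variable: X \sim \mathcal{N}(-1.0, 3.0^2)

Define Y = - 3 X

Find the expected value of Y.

For Y = -3X:
E[Y] = -3 * E[X]
E[X] = -1.0 = -1
E[Y] = -3 * (-1) = 3

3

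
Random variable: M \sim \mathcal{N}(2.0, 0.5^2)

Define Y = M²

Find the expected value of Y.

E[M²] = Var(M) + (E[M])² = 0.25 + 4 = 4.25

4.25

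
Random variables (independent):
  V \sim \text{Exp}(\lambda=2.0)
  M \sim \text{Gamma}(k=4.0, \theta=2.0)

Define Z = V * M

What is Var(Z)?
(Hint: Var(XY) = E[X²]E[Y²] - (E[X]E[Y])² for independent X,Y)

Var(XY) = E[X²]E[Y²] - (E[X]E[Y])²
E[V] = 0.5, Var(V) = 0.25
E[M] = 8, Var(M) = 16
E[V²] = 0.25 + 0.5² = 0.5
E[M²] = 16 + 8² = 80
Var(Z) = 0.5*80 - (0.5*8)²
= 40 - 16 = 24

24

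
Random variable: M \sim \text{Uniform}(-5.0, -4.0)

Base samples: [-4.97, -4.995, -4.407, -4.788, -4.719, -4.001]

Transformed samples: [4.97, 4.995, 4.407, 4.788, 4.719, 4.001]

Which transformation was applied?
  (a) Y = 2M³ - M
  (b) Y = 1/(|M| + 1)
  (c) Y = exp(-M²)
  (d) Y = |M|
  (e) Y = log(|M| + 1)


Checking option (d) Y = |M|:
  M = -4.97 -> Y = 4.97 ✓
  M = -4.995 -> Y = 4.995 ✓
  M = -4.407 -> Y = 4.407 ✓
All samples match this transformation.

(d) |M|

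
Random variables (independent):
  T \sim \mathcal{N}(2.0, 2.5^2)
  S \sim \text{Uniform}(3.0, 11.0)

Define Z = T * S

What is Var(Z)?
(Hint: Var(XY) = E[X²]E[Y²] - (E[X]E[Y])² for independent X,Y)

Var(XY) = E[X²]E[Y²] - (E[X]E[Y])²
E[T] = 2, Var(T) = 6.25
E[S] = 7, Var(S) = 5.3333333
E[T²] = 6.25 + 2² = 10.25
E[S²] = 5.3333333 + 7² = 54.333333
Var(Z) = 10.25*54.333333 - (2*7)²
= 556.91667 - 196 = 360.91667

360.91667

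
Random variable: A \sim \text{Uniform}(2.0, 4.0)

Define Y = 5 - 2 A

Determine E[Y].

For Y = -2A + 5:
E[Y] = -2 * E[A] + 5
E[A] = (2 + 4)/2 = 3
E[Y] = -2 * 3 + 5 = -1

-1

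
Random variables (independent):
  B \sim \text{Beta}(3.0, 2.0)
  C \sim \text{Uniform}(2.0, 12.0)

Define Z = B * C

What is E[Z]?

For independent RVs: E[XY] = E[X]*E[Y]
E[B] = 0.6
E[C] = 7
E[Z] = 0.6 * 7 = 4.2

4.2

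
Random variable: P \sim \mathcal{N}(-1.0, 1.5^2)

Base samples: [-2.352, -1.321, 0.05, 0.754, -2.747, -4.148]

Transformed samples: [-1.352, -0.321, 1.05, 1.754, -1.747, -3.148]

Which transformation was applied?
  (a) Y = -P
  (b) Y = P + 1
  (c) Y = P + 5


Checking option (b) Y = P + 1:
  P = -2.352 -> Y = -1.352 ✓
  P = -1.321 -> Y = -0.321 ✓
  P = 0.05 -> Y = 1.05 ✓
All samples match this transformation.

(b) P + 1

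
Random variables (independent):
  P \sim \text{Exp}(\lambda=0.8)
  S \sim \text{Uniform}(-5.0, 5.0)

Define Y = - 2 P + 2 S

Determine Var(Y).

For independent RVs: Var(aX + bY) = a²Var(X) + b²Var(Y)
Var(P) = 1.5625
Var(S) = 8.3333333
Var(Y) = (-2)²*1.5625 + 2²*8.3333333
= 4*1.5625 + 4*8.3333333 = 39.583333

39.583333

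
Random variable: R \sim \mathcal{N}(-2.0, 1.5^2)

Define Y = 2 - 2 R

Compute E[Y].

For Y = -2R + 2:
E[Y] = -2 * E[R] + 2
E[R] = -2.0 = -2
E[Y] = -2 * (-2) + 2 = 6

6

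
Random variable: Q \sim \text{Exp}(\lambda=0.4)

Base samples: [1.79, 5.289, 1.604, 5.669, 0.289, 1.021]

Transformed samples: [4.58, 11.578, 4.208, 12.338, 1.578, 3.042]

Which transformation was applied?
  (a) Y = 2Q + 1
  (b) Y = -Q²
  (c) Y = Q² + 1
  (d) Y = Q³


Checking option (a) Y = 2Q + 1:
  Q = 1.79 -> Y = 4.58 ✓
  Q = 5.289 -> Y = 11.578 ✓
  Q = 1.604 -> Y = 4.208 ✓
All samples match this transformation.

(a) 2Q + 1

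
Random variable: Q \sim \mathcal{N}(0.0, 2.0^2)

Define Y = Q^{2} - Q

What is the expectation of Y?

E[Y] = 1*E[Q²] - 1*E[Q]
E[Q] = 0
E[Q²] = Var(Q) + (E[Q])² = 4 + 0 = 4
E[Y] = 1*4 - 1*0 = 4

4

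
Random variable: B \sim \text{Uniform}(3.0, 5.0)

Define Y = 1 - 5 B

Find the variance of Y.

For Y = aB + b: Var(Y) = a² * Var(B)
Var(B) = (5 - 3)^2/12 = 0.33333333
Var(Y) = (-5)² * 0.33333333 = 25 * 0.33333333 = 8.3333333

8.3333333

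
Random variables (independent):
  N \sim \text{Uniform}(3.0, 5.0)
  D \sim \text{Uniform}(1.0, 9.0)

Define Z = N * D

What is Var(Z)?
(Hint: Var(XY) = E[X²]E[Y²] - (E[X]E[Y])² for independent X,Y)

Var(XY) = E[X²]E[Y²] - (E[X]E[Y])²
E[N] = 4, Var(N) = 0.33333333
E[D] = 5, Var(D) = 5.3333333
E[N²] = 0.33333333 + 4² = 16.333333
E[D²] = 5.3333333 + 5² = 30.333333
Var(Z) = 16.333333*30.333333 - (4*5)²
= 495.44444 - 400 = 95.444444

95.444444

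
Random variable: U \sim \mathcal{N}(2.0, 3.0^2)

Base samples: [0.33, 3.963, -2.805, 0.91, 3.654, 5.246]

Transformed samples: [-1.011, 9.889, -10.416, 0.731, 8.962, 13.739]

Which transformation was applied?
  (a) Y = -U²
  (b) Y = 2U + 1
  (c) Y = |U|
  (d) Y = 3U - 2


Checking option (d) Y = 3U - 2:
  U = 0.33 -> Y = -1.011 ✓
  U = 3.963 -> Y = 9.889 ✓
  U = -2.805 -> Y = -10.416 ✓
All samples match this transformation.

(d) 3U - 2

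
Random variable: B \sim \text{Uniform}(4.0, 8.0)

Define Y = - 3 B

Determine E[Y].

For Y = -3B:
E[Y] = -3 * E[B]
E[B] = (4 + 8)/2 = 6
E[Y] = -3 * 6 = -18

-18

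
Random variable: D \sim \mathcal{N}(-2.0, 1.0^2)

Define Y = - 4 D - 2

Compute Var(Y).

For Y = aD + b: Var(Y) = a² * Var(D)
Var(D) = 1.0^2 = 1
Var(Y) = (-4)² * 1 = 16 * 1 = 16

16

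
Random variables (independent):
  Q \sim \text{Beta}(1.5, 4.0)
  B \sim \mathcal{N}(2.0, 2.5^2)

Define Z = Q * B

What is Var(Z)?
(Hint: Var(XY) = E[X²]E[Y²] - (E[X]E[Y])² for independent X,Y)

Var(XY) = E[X²]E[Y²] - (E[X]E[Y])²
E[Q] = 0.27272727, Var(Q) = 0.03051494
E[B] = 2, Var(B) = 6.25
E[Q²] = 0.03051494 + 0.27272727² = 0.1048951
E[B²] = 6.25 + 2² = 10.25
Var(Z) = 0.1048951*10.25 - (0.27272727*2)²
= 1.0751748 - 0.29752066 = 0.77765416

0.77765416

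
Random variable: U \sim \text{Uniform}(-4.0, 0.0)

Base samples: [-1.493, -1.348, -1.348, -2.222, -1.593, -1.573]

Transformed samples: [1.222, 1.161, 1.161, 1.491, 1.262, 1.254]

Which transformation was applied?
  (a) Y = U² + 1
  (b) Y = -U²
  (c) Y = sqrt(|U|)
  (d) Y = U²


Checking option (c) Y = sqrt(|U|):
  U = -1.493 -> Y = 1.222 ✓
  U = -1.348 -> Y = 1.161 ✓
  U = -1.348 -> Y = 1.161 ✓
All samples match this transformation.

(c) sqrt(|U|)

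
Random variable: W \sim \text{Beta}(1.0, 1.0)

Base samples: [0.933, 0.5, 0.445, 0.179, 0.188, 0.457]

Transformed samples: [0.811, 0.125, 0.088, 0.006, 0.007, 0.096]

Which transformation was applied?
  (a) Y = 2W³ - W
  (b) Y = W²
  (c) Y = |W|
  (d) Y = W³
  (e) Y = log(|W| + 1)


Checking option (d) Y = W³:
  W = 0.933 -> Y = 0.811 ✓
  W = 0.5 -> Y = 0.125 ✓
  W = 0.445 -> Y = 0.088 ✓
All samples match this transformation.

(d) W³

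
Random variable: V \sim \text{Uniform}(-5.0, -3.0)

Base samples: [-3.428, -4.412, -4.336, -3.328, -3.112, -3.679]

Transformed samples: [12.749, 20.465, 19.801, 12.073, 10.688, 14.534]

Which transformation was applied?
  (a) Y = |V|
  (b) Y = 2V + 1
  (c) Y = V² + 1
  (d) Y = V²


Checking option (c) Y = V² + 1:
  V = -3.428 -> Y = 12.749 ✓
  V = -4.412 -> Y = 20.465 ✓
  V = -4.336 -> Y = 19.801 ✓
All samples match this transformation.

(c) V² + 1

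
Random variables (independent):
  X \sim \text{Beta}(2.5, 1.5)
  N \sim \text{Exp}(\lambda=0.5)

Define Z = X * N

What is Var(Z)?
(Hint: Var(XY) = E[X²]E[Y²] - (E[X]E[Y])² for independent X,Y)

Var(XY) = E[X²]E[Y²] - (E[X]E[Y])²
E[X] = 0.625, Var(X) = 0.046875
E[N] = 2, Var(N) = 4
E[X²] = 0.046875 + 0.625² = 0.4375
E[N²] = 4 + 2² = 8
Var(Z) = 0.4375*8 - (0.625*2)²
= 3.5 - 1.5625 = 1.9375

1.9375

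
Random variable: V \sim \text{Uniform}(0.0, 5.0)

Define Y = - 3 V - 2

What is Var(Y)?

For Y = aV + b: Var(Y) = a² * Var(V)
Var(V) = (5 - 0)^2/12 = 2.0833333
Var(Y) = (-3)² * 2.0833333 = 9 * 2.0833333 = 18.75

18.75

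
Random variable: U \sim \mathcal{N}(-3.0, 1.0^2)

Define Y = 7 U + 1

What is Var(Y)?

For Y = aU + b: Var(Y) = a² * Var(U)
Var(U) = 1.0^2 = 1
Var(Y) = 7² * 1 = 49 * 1 = 49

49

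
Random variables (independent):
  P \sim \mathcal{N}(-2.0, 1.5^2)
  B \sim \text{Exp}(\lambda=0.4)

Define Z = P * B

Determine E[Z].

For independent RVs: E[XY] = E[X]*E[Y]
E[P] = -2
E[B] = 2.5
E[Z] = -2 * 2.5 = -5

-5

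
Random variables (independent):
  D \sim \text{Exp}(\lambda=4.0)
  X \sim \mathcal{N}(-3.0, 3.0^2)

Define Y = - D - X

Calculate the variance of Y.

For independent RVs: Var(aX + bY) = a²Var(X) + b²Var(Y)
Var(D) = 0.0625
Var(X) = 9
Var(Y) = (-1)²*0.0625 + (-1)²*9
= 1*0.0625 + 1*9 = 9.0625

9.0625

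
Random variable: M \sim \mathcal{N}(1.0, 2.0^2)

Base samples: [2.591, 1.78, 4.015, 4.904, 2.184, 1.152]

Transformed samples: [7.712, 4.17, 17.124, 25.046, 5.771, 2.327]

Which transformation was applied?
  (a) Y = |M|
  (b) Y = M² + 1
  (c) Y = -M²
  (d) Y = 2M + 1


Checking option (b) Y = M² + 1:
  M = 2.591 -> Y = 7.712 ✓
  M = 1.78 -> Y = 4.17 ✓
  M = 4.015 -> Y = 17.124 ✓
All samples match this transformation.

(b) M² + 1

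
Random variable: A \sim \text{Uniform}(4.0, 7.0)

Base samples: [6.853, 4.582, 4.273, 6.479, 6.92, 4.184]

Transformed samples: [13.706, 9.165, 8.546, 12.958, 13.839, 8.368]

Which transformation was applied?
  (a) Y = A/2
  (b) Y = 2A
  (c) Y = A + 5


Checking option (b) Y = 2A:
  A = 6.853 -> Y = 13.706 ✓
  A = 4.582 -> Y = 9.165 ✓
  A = 4.273 -> Y = 8.546 ✓
All samples match this transformation.

(b) 2A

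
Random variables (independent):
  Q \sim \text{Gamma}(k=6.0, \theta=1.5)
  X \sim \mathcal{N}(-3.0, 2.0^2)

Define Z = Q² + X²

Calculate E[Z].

E[Z] = E[Q²] + E[X²]
E[Q²] = Var(Q) + E[Q]² = 13.5 + 81 = 94.5
E[X²] = Var(X) + E[X]² = 4 + 9 = 13
E[Z] = 94.5 + 13 = 107.5

107.5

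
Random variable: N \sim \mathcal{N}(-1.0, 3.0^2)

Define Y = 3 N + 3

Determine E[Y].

For Y = 3N + 3:
E[Y] = 3 * E[N] + 3
E[N] = -1.0 = -1
E[Y] = 3 * (-1) + 3 = 0

0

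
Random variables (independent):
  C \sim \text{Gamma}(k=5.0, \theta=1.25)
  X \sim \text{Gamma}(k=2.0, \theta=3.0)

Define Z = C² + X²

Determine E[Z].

E[Z] = E[C²] + E[X²]
E[C²] = Var(C) + E[C]² = 7.8125 + 39.0625 = 46.875
E[X²] = Var(X) + E[X]² = 18 + 36 = 54
E[Z] = 46.875 + 54 = 100.875

100.875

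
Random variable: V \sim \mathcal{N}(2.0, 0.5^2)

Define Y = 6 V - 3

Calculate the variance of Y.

For Y = aV + b: Var(Y) = a² * Var(V)
Var(V) = 0.5^2 = 0.25
Var(Y) = 6² * 0.25 = 36 * 0.25 = 9

9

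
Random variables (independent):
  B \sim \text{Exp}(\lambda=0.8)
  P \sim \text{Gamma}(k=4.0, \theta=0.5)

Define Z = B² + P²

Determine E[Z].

E[Z] = E[B²] + E[P²]
E[B²] = Var(B) + E[B]² = 1.5625 + 1.5625 = 3.125
E[P²] = Var(P) + E[P]² = 1 + 4 = 5
E[Z] = 3.125 + 5 = 8.125

8.125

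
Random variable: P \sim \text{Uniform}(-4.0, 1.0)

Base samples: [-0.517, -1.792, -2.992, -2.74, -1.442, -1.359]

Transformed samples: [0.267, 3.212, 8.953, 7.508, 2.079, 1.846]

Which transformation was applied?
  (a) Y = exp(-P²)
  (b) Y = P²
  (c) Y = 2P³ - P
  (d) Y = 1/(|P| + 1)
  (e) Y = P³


Checking option (b) Y = P²:
  P = -0.517 -> Y = 0.267 ✓
  P = -1.792 -> Y = 3.212 ✓
  P = -2.992 -> Y = 8.953 ✓
All samples match this transformation.

(b) P²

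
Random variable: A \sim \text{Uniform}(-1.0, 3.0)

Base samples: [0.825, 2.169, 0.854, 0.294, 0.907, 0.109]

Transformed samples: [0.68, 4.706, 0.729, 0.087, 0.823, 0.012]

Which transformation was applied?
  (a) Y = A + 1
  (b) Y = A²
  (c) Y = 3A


Checking option (b) Y = A²:
  A = 0.825 -> Y = 0.68 ✓
  A = 2.169 -> Y = 4.706 ✓
  A = 0.854 -> Y = 0.729 ✓
All samples match this transformation.

(b) A²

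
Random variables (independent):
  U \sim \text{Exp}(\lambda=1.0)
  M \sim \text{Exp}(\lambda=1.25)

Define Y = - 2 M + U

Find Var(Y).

For independent RVs: Var(aX + bY) = a²Var(X) + b²Var(Y)
Var(U) = 1
Var(M) = 0.64
Var(Y) = 1²*1 + (-2)²*0.64
= 1*1 + 4*0.64 = 3.56

3.56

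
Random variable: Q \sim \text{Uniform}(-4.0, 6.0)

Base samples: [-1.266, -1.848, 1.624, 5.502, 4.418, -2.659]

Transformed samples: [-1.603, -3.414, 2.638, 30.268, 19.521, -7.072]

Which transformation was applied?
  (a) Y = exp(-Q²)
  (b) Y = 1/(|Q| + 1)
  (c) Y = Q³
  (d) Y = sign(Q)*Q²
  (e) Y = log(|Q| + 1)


Checking option (d) Y = sign(Q)*Q²:
  Q = -1.266 -> Y = -1.603 ✓
  Q = -1.848 -> Y = -3.414 ✓
  Q = 1.624 -> Y = 2.638 ✓
All samples match this transformation.

(d) sign(Q)*Q²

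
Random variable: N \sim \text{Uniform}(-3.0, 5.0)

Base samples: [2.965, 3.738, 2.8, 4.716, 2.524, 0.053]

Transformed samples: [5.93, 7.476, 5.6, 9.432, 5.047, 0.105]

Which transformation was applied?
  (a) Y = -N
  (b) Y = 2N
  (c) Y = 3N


Checking option (b) Y = 2N:
  N = 2.965 -> Y = 5.93 ✓
  N = 3.738 -> Y = 7.476 ✓
  N = 2.8 -> Y = 5.6 ✓
All samples match this transformation.

(b) 2N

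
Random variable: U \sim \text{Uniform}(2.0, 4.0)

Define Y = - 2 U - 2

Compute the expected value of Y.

For Y = -2U - 2:
E[Y] = -2 * E[U] - 2
E[U] = (2 + 4)/2 = 3
E[Y] = -2 * 3 - 2 = -8

-8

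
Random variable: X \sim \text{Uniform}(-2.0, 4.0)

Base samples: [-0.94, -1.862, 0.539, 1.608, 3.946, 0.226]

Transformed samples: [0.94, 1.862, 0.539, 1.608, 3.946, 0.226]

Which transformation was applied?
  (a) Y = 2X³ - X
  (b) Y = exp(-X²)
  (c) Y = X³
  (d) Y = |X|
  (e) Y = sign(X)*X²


Checking option (d) Y = |X|:
  X = -0.94 -> Y = 0.94 ✓
  X = -1.862 -> Y = 1.862 ✓
  X = 0.539 -> Y = 0.539 ✓
All samples match this transformation.

(d) |X|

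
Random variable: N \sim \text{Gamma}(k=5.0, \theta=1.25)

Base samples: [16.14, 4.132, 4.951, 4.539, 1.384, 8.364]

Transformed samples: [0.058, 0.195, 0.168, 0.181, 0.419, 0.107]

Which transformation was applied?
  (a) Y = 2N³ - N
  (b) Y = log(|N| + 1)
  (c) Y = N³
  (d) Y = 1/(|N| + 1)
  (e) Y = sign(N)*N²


Checking option (d) Y = 1/(|N| + 1):
  N = 16.14 -> Y = 0.058 ✓
  N = 4.132 -> Y = 0.195 ✓
  N = 4.951 -> Y = 0.168 ✓
All samples match this transformation.

(d) 1/(|N| + 1)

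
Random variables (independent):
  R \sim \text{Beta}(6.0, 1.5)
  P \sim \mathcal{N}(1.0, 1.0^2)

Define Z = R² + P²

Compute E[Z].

E[Z] = E[R²] + E[P²]
E[R²] = Var(R) + E[R]² = 0.018823529 + 0.64 = 0.65882353
E[P²] = Var(P) + E[P]² = 1 + 1 = 2
E[Z] = 0.65882353 + 2 = 2.6588235

2.6588235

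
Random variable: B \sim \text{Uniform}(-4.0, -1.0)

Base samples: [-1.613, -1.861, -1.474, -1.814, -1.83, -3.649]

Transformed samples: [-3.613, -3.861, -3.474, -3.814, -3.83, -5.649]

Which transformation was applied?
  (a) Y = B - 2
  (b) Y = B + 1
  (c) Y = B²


Checking option (a) Y = B - 2:
  B = -1.613 -> Y = -3.613 ✓
  B = -1.861 -> Y = -3.861 ✓
  B = -1.474 -> Y = -3.474 ✓
All samples match this transformation.

(a) B - 2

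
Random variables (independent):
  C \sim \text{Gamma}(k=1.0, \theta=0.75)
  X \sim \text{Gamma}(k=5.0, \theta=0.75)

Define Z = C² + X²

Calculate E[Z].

E[Z] = E[C²] + E[X²]
E[C²] = Var(C) + E[C]² = 0.5625 + 0.5625 = 1.125
E[X²] = Var(X) + E[X]² = 2.8125 + 14.0625 = 16.875
E[Z] = 1.125 + 16.875 = 18

18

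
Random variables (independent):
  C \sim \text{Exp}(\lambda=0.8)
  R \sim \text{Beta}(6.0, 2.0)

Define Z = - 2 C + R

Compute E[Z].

E[Z] = -2*E[C] + 1*E[R]
E[C] = 1.25
E[R] = 0.75
E[Z] = -2*1.25 + 1*0.75 = -1.75

-1.75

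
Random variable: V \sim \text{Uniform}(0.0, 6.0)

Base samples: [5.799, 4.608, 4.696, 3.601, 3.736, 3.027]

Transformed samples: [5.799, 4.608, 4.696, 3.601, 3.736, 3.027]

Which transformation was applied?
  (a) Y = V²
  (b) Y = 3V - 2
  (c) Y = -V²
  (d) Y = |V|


Checking option (d) Y = |V|:
  V = 5.799 -> Y = 5.799 ✓
  V = 4.608 -> Y = 4.608 ✓
  V = 4.696 -> Y = 4.696 ✓
All samples match this transformation.

(d) |V|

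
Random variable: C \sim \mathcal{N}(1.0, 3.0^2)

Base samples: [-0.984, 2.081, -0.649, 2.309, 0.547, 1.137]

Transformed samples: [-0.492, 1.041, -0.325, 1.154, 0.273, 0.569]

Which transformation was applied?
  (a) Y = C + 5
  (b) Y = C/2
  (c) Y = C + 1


Checking option (b) Y = C/2:
  C = -0.984 -> Y = -0.492 ✓
  C = 2.081 -> Y = 1.041 ✓
  C = -0.649 -> Y = -0.325 ✓
All samples match this transformation.

(b) C/2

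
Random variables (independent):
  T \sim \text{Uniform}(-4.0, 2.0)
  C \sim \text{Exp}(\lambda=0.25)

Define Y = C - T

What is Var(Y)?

For independent RVs: Var(aX + bY) = a²Var(X) + b²Var(Y)
Var(T) = 3
Var(C) = 16
Var(Y) = (-1)²*3 + 1²*16
= 1*3 + 1*16 = 19

19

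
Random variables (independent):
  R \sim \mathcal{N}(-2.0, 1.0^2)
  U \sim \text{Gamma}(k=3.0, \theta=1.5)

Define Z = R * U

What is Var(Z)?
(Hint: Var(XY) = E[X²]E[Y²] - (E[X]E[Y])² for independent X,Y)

Var(XY) = E[X²]E[Y²] - (E[X]E[Y])²
E[R] = -2, Var(R) = 1
E[U] = 4.5, Var(U) = 6.75
E[R²] = 1 + (-2)² = 5
E[U²] = 6.75 + 4.5² = 27
Var(Z) = 5*27 - (-2*4.5)²
= 135 - 81 = 54

54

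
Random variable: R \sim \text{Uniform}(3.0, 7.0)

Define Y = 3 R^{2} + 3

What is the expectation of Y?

E[Y] = 3*E[R²] + 3
E[R] = 5
E[R²] = Var(R) + (E[R])² = 1.3333333 + 25 = 26.333333
E[Y] = 3*26.333333 + 3 = 82

82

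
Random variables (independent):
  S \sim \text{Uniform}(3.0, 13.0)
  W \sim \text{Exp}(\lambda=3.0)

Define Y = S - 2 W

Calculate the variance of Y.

For independent RVs: Var(aX + bY) = a²Var(X) + b²Var(Y)
Var(S) = 8.3333333
Var(W) = 0.11111111
Var(Y) = 1²*8.3333333 + (-2)²*0.11111111
= 1*8.3333333 + 4*0.11111111 = 8.7777778

8.7777778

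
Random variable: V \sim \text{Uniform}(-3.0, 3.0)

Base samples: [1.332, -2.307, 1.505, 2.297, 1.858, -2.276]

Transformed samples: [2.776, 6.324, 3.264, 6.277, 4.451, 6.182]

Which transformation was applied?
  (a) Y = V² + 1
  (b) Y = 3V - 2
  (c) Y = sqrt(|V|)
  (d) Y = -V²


Checking option (a) Y = V² + 1:
  V = 1.332 -> Y = 2.776 ✓
  V = -2.307 -> Y = 6.324 ✓
  V = 1.505 -> Y = 3.264 ✓
All samples match this transformation.

(a) V² + 1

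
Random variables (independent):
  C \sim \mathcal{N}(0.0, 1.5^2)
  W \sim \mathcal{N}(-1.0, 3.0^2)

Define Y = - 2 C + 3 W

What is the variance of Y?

For independent RVs: Var(aX + bY) = a²Var(X) + b²Var(Y)
Var(C) = 2.25
Var(W) = 9
Var(Y) = (-2)²*2.25 + 3²*9
= 4*2.25 + 9*9 = 90

90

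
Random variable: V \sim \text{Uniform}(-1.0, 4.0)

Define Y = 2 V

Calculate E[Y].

For Y = 2V:
E[Y] = 2 * E[V]
E[V] = (-1 + 4)/2 = 1.5
E[Y] = 2 * 1.5 = 3

3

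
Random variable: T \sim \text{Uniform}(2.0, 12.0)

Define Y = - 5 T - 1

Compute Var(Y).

For Y = aT + b: Var(Y) = a² * Var(T)
Var(T) = (12 - 2)^2/12 = 8.3333333
Var(Y) = (-5)² * 8.3333333 = 25 * 8.3333333 = 208.33333

208.33333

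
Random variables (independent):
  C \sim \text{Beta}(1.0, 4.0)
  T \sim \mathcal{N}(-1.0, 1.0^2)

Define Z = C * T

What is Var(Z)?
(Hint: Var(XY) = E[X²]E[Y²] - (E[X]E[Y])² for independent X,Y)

Var(XY) = E[X²]E[Y²] - (E[X]E[Y])²
E[C] = 0.2, Var(C) = 0.026666667
E[T] = -1, Var(T) = 1
E[C²] = 0.026666667 + 0.2² = 0.066666667
E[T²] = 1 + (-1)² = 2
Var(Z) = 0.066666667*2 - (0.2*(-1))²
= 0.13333333 - 0.04 = 0.093333333

0.093333333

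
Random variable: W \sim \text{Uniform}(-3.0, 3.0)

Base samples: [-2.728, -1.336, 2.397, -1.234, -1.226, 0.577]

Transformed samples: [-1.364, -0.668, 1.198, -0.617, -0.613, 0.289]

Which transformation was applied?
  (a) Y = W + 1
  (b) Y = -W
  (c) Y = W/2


Checking option (c) Y = W/2:
  W = -2.728 -> Y = -1.364 ✓
  W = -1.336 -> Y = -0.668 ✓
  W = 2.397 -> Y = 1.198 ✓
All samples match this transformation.

(c) W/2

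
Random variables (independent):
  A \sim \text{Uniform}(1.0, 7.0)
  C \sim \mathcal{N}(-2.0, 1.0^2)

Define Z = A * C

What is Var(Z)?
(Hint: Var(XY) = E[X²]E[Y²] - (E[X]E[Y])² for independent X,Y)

Var(XY) = E[X²]E[Y²] - (E[X]E[Y])²
E[A] = 4, Var(A) = 3
E[C] = -2, Var(C) = 1
E[A²] = 3 + 4² = 19
E[C²] = 1 + (-2)² = 5
Var(Z) = 19*5 - (4*(-2))²
= 95 - 64 = 31

31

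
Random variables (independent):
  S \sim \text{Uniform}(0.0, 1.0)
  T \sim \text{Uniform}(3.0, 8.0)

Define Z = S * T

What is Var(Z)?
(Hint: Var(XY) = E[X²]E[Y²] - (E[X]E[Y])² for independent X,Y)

Var(XY) = E[X²]E[Y²] - (E[X]E[Y])²
E[S] = 0.5, Var(S) = 0.083333333
E[T] = 5.5, Var(T) = 2.0833333
E[S²] = 0.083333333 + 0.5² = 0.33333333
E[T²] = 2.0833333 + 5.5² = 32.333333
Var(Z) = 0.33333333*32.333333 - (0.5*5.5)²
= 10.777778 - 7.5625 = 3.2152778

3.2152778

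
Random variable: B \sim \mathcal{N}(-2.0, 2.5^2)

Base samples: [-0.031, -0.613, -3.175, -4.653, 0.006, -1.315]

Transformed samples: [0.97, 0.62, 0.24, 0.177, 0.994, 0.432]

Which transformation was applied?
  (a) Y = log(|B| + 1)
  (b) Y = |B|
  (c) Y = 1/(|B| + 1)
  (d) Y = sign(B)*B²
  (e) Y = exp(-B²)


Checking option (c) Y = 1/(|B| + 1):
  B = -0.031 -> Y = 0.97 ✓
  B = -0.613 -> Y = 0.62 ✓
  B = -3.175 -> Y = 0.24 ✓
All samples match this transformation.

(c) 1/(|B| + 1)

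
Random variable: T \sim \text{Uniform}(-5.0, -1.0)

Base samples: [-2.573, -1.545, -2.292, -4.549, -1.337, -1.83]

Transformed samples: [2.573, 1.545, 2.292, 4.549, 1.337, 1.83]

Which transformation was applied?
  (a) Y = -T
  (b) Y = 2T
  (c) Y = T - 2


Checking option (a) Y = -T:
  T = -2.573 -> Y = 2.573 ✓
  T = -1.545 -> Y = 1.545 ✓
  T = -2.292 -> Y = 2.292 ✓
All samples match this transformation.

(a) -T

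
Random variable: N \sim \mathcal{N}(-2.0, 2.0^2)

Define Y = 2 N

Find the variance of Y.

For Y = aN + b: Var(Y) = a² * Var(N)
Var(N) = 2.0^2 = 4
Var(Y) = 2² * 4 = 4 * 4 = 16

16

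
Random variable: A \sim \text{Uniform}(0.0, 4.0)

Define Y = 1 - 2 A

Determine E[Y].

For Y = -2A + 1:
E[Y] = -2 * E[A] + 1
E[A] = (0 + 4)/2 = 2
E[Y] = -2 * 2 + 1 = -3

-3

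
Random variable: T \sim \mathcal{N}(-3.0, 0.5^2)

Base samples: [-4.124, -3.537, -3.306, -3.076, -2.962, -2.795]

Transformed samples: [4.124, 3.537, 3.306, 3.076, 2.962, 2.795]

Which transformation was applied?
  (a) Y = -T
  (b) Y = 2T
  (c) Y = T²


Checking option (a) Y = -T:
  T = -4.124 -> Y = 4.124 ✓
  T = -3.537 -> Y = 3.537 ✓
  T = -3.306 -> Y = 3.306 ✓
All samples match this transformation.

(a) -T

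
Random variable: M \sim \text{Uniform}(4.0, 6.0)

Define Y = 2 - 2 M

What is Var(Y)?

For Y = aM + b: Var(Y) = a² * Var(M)
Var(M) = (6 - 4)^2/12 = 0.33333333
Var(Y) = (-2)² * 0.33333333 = 4 * 0.33333333 = 1.3333333

1.3333333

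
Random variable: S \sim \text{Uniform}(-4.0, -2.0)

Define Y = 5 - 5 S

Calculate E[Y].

For Y = -5S + 5:
E[Y] = -5 * E[S] + 5
E[S] = (-4 - 2)/2 = -3
E[Y] = -5 * (-3) + 5 = 20

20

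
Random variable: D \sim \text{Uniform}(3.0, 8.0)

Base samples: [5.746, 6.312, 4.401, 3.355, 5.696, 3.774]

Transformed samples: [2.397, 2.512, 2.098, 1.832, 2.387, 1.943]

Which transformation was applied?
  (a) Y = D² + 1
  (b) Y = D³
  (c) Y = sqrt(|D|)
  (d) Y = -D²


Checking option (c) Y = sqrt(|D|):
  D = 5.746 -> Y = 2.397 ✓
  D = 6.312 -> Y = 2.512 ✓
  D = 4.401 -> Y = 2.098 ✓
All samples match this transformation.

(c) sqrt(|D|)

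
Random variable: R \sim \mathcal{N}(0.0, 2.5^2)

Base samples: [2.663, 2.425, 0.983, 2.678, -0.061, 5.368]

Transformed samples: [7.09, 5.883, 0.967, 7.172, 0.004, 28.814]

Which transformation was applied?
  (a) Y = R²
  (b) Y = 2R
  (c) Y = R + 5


Checking option (a) Y = R²:
  R = 2.663 -> Y = 7.09 ✓
  R = 2.425 -> Y = 5.883 ✓
  R = 0.983 -> Y = 0.967 ✓
All samples match this transformation.

(a) R²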